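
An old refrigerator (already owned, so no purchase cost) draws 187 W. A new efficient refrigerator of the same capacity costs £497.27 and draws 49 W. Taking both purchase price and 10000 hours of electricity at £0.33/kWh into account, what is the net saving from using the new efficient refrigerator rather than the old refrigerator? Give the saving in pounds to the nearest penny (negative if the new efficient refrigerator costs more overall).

old refrigerator: £0.00 + (187/1000) kW × 10000 h × £0.33 = £0.00 + £617.1 = £617.1
new efficient refrigerator: £497.27 + (49/1000) kW × 10000 h × £0.33 = £497.27 + £161.7 = £658.97
Saving = £617.1 − £658.97 = −£41.87

-£41.87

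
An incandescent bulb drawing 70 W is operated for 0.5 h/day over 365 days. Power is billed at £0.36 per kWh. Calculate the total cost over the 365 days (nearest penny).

£4.60

Runtime = 0.5 h/day × 365 days = 182.5 h
Energy = 0.07 kW × 182.5 h = 12.775 kWh
Cost = 12.775 kWh × £0.36/kWh = £4.60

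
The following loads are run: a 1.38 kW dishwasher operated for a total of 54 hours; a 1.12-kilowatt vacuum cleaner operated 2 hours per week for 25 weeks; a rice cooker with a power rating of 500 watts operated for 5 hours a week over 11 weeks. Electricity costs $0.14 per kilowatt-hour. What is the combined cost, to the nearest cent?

$22.12

dishwasher: 1.38 kW × 54 h = 74.52 kWh
vacuum cleaner: Runtime = 2 h/week × 25 weeks = 50 h
vacuum cleaner: 1.12 kW × 50 h = 56 kWh
rice cooker: Runtime = 5 h/week × 11 weeks = 55 h
rice cooker: 0.5 kW × 55 h = 27.5 kWh
Total energy = 158.02 kWh
Cost = 158.02 × $0.14 = $22.12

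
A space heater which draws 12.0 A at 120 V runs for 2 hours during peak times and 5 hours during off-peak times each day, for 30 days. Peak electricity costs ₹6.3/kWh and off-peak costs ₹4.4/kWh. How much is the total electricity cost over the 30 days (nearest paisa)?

₹1494.72

Power = 12.0 A × 120 V = 1440 W = 1.44 kW
Peak energy = 1.44 kW × 2 h × 30 = 86.4 kWh
Off-peak energy = 1.44 kW × 5 h × 30 = 216 kWh
Cost = 86.4 × ₹6.3 + 216 × ₹4.4 = ₹544.32 + ₹950.4 = ₹1494.72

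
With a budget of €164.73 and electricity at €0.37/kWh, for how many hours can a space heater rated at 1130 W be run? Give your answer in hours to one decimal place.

394.0 h

Energy available = €164.73 ÷ €0.37/kWh = 445.2162 kWh
Hours = 445.2162 kWh ÷ 1.13 kW = 394.0 h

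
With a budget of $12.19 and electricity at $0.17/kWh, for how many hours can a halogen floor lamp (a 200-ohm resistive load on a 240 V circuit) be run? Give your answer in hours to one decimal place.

249.0 h

Power = V²/R = 240²/200 = 288 W = 0.288 kW
Energy available = $12.19 ÷ $0.17/kWh = 71.7059 kWh
Hours = 71.7059 kWh ÷ 0.288 kW = 249.0 h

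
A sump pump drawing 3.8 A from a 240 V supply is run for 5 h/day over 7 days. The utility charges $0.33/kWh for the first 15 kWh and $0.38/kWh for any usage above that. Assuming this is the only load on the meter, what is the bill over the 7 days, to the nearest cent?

$11.38

Power = 3.8 A × 240 V = 912 W = 0.912 kW
Runtime = 5 h/day × 7 days = 35 h
Energy = 0.912 kW × 35 h = 31.92 kWh
Tier 1 (0–15 kWh): 15 × $0.33 = $4.95
Above 15 kWh: 16.92 × $0.38 = $6.4296
Bill = $11.38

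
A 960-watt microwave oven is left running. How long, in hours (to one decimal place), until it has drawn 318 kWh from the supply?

331.3 h

Hours = 318 kWh ÷ 0.96 kW = 331.3 h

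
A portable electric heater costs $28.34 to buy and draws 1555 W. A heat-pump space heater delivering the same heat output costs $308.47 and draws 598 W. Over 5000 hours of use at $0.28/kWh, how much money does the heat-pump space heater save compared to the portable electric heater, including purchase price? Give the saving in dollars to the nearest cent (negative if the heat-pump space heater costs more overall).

portable electric heater: $28.34 + (1555/1000) kW × 5000 h × $0.28 = $28.34 + $2177 = $2205.34
heat-pump space heater: $308.47 + (598/1000) kW × 5000 h × $0.28 = $308.47 + $837.2 = $1145.67
Saving = $2205.34 − $1145.67 = $1059.67

$1059.67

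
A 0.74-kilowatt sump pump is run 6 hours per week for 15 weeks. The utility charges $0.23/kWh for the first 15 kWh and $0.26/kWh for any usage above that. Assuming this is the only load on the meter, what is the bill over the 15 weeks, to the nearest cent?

Runtime = 6 h/week × 15 weeks = 90 h
Energy = 0.74 kW × 90 h = 66.6 kWh
Tier 1 (0–15 kWh): 15 × $0.23 = $3.45
Above 15 kWh: 51.6 × $0.26 = $13.416
Bill = $16.87

$16.87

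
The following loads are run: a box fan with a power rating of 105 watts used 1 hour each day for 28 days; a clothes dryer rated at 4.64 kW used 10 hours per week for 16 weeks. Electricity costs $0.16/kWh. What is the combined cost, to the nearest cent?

box fan: Runtime = 1 h/day × 28 days = 28 h
box fan: 0.105 kW × 28 h = 2.94 kWh
clothes dryer: Runtime = 10 h/week × 16 weeks = 160 h
clothes dryer: 4.64 kW × 160 h = 742.4 kWh
Total energy = 745.34 kWh
Cost = 745.34 × $0.16 = $119.25

$119.25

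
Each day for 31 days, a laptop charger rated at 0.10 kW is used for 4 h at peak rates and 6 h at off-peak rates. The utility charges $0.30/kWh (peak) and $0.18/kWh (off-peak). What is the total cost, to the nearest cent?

$7.07

Peak energy = 0.1 kW × 4 h × 31 = 12.4 kWh
Off-peak energy = 0.1 kW × 6 h × 31 = 18.6 kWh
Cost = 12.4 × $0.30 + 18.6 × $0.18 = $3.72 + $3.348 = $7.07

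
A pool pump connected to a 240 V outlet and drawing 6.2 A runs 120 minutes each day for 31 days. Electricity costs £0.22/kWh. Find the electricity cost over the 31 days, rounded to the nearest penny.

Power = 6.2 A × 240 V = 1488 W = 1.488 kW
Runtime = 120 min × 31 = 3720 min = 62 h
Energy = 1.488 kW × 62 h = 92.256 kWh
Cost = 92.256 kWh × £0.22/kWh = £20.30

£20.30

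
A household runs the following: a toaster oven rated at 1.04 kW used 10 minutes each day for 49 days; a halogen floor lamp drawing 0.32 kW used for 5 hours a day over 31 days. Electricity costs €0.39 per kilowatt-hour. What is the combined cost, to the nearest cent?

€22.66

toaster oven: Runtime = 10 min × 49 = 490 min = 8.166666… h
toaster oven: 1.04 kW × 8.166666… h = 8.493333… kWh
halogen floor lamp: Runtime = 5 h/day × 31 days = 155 h
halogen floor lamp: 0.32 kW × 155 h = 49.6 kWh
Total energy = 58.093333… kWh
Cost = 58.093333… × €0.39 = €22.66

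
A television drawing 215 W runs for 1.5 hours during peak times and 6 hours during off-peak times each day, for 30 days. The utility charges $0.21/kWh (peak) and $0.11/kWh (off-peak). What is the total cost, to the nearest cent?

$6.29

Peak energy = 0.215 kW × 1.5 h × 30 = 9.675 kWh
Off-peak energy = 0.215 kW × 6 h × 30 = 38.7 kWh
Cost = 9.675 × $0.21 + 38.7 × $0.11 = $2.03175 + $4.257 = $6.29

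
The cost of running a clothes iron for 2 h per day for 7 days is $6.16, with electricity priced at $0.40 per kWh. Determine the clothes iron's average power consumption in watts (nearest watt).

1100 W

Energy = $6.16 ÷ $0.40/kWh = 15.4 kWh
Runtime = 2 h/day × 7 days = 14 h
Power = 15.4 kWh ÷ 14 h = 1.1 kW = 1100 W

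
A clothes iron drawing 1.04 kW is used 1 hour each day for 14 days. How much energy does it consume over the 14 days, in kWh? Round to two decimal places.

Runtime = 1 h/day × 14 days = 14 h
Energy = 1.04 kW × 14 h = 14.56 kWh

14.56 kWh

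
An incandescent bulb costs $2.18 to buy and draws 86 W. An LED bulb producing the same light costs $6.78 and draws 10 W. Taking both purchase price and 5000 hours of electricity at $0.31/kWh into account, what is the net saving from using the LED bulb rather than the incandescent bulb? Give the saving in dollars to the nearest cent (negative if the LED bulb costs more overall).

$113.20

incandescent bulb: $2.18 + (86/1000) kW × 5000 h × $0.31 = $2.18 + $133.3 = $135.48
LED bulb: $6.78 + (10/1000) kW × 5000 h × $0.31 = $6.78 + $15.5 = $22.28
Saving = $135.48 − $22.28 = $113.2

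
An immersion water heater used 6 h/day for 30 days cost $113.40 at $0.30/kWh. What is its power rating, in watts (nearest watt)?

2100 W

Energy = $113.40 ÷ $0.30/kWh = 378 kWh
Runtime = 6 h/day × 30 days = 180 h
Power = 378 kWh ÷ 180 h = 2.1 kW = 2100 W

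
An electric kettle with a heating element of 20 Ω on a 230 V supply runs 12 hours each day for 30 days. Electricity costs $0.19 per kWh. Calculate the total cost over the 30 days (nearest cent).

$180.92

Power = V²/R = 230²/20 = 2645 W = 2.645 kW
Runtime = 12 h/day × 30 days = 360 h
Energy = 2.645 kW × 360 h = 952.2 kWh
Cost = 952.2 kWh × $0.19/kWh = $180.92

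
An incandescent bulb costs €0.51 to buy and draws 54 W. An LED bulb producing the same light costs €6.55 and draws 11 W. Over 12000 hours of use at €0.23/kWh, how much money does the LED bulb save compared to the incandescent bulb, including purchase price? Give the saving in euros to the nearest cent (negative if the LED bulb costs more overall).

€112.64

incandescent bulb: €0.51 + (54/1000) kW × 12000 h × €0.23 = €0.51 + €149.04 = €149.55
LED bulb: €6.55 + (11/1000) kW × 12000 h × €0.23 = €6.55 + €30.36 = €36.91
Saving = €149.55 − €36.91 = €112.64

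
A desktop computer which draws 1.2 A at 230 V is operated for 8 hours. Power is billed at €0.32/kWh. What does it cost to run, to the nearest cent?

Power = 1.2 A × 230 V = 276 W = 0.276 kW
Energy = 0.276 kW × 8 h = 2.208 kWh
Cost = 2.208 kWh × €0.32/kWh = €0.71

€0.71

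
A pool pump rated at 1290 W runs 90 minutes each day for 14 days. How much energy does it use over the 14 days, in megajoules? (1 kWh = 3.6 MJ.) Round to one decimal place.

Runtime = 90 min × 14 = 1260 min = 21 h
Energy = 1.29 kW × 21 h = 27.09 kWh
= 27.09 × 3.6 MJ = 97.5 MJ

97.5 MJ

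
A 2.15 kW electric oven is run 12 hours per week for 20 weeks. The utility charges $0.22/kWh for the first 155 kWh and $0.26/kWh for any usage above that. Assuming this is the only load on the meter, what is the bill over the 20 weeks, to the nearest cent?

Runtime = 12 h/week × 20 weeks = 240 h
Energy = 2.15 kW × 240 h = 516 kWh
Tier 1 (0–155 kWh): 155 × $0.22 = $34.1
Above 155 kWh: 361 × $0.26 = $93.86
Bill = $127.96

$127.96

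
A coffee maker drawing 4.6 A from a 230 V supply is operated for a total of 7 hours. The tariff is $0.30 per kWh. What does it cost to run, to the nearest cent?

$2.22

Power = 4.6 A × 230 V = 1058 W = 1.058 kW
Energy = 1.058 kW × 7 h = 7.406 kWh
Cost = 7.406 kWh × $0.30/kWh = $2.22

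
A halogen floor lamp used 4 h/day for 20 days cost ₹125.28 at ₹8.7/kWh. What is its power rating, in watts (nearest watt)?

180 W

Energy = ₹125.28 ÷ ₹8.7/kWh = 14.4 kWh
Runtime = 4 h/day × 20 days = 80 h
Power = 14.4 kWh ÷ 80 h = 0.18 kW = 180 W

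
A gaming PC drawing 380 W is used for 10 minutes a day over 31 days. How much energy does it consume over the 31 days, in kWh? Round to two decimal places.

Runtime = 10 min × 31 = 310 min = 5.166666… h
Energy = 0.38 kW × 5.166666… h = 1.963333… kWh ≈ 1.96 kWh

1.96 kWh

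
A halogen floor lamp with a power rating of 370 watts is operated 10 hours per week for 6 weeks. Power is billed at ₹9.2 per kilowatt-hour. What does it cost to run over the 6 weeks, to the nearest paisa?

Runtime = 10 h/week × 6 weeks = 60 h
Energy = 0.37 kW × 60 h = 22.2 kWh
Cost = 22.2 kWh × ₹9.2/kWh = ₹204.24

₹204.24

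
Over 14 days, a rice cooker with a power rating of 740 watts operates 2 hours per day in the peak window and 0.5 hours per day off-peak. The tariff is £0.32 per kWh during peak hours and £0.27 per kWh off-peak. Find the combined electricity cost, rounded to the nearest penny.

£8.03

Peak energy = 0.74 kW × 2 h × 14 = 20.72 kWh
Off-peak energy = 0.74 kW × 0.5 h × 14 = 5.18 kWh
Cost = 20.72 × £0.32 + 5.18 × £0.27 = £6.6304 + £1.3986 = £8.03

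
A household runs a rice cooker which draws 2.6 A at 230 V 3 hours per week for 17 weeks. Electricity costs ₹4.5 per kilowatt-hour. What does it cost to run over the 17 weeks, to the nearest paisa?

Power = 2.6 A × 230 V = 598 W = 0.598 kW
Runtime = 3 h/week × 17 weeks = 51 h
Energy = 0.598 kW × 51 h = 30.498 kWh
Cost = 30.498 kWh × ₹4.5/kWh = ₹137.24

₹137.24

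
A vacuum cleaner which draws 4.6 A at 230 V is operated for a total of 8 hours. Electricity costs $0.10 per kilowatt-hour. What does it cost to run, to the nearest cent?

Power = 4.6 A × 230 V = 1058 W = 1.058 kW
Energy = 1.058 kW × 8 h = 8.464 kWh
Cost = 8.464 kWh × $0.10/kWh = $0.85

$0.85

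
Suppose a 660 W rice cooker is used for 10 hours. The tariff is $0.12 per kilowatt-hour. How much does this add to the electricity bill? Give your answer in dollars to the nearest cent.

$0.79

Energy = 0.66 kW × 10 h = 6.6 kWh
Cost = 6.6 kWh × $0.12/kWh = $0.79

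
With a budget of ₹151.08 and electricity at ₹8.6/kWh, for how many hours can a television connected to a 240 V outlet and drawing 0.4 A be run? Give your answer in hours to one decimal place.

Power = 0.4 A × 240 V = 96 W = 0.096 kW
Energy available = ₹151.08 ÷ ₹8.6/kWh = 17.5674 kWh
Hours = 17.5674 kWh ÷ 0.096 kW = 183.0 h

183.0 h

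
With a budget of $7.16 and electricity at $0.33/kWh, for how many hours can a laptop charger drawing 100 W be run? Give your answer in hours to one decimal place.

Energy available = $7.16 ÷ $0.33/kWh = 21.697 kWh
Hours = 21.697 kWh ÷ 0.1 kW = 217.0 h

217.0 h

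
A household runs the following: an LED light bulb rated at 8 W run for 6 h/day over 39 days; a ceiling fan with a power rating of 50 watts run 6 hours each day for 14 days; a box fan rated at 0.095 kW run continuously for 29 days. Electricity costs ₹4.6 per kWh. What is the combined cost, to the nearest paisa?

LED light bulb: Runtime = 6 h/day × 39 days = 234 h
LED light bulb: 0.008 kW × 234 h = 1.872 kWh
ceiling fan: Runtime = 6 h/day × 14 days = 84 h
ceiling fan: 0.05 kW × 84 h = 4.2 kWh
box fan: Runtime = 24 h × 29 = 696 h
box fan: 0.095 kW × 696 h = 66.12 kWh
Total energy = 72.192 kWh
Cost = 72.192 × ₹4.6 = ₹332.08

₹332.08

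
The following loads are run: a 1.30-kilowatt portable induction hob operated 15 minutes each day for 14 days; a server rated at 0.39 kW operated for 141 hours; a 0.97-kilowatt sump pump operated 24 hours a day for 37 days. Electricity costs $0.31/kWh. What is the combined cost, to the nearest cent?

portable induction hob: Runtime = 15 min × 14 = 210 min = 3.5 h
portable induction hob: 1.3 kW × 3.5 h = 4.55 kWh
server: 0.39 kW × 141 h = 54.99 kWh
sump pump: Runtime = 24 h × 37 = 888 h
sump pump: 0.97 kW × 888 h = 861.36 kWh
Total energy = 920.9 kWh
Cost = 920.9 × $0.31 = $285.48

$285.48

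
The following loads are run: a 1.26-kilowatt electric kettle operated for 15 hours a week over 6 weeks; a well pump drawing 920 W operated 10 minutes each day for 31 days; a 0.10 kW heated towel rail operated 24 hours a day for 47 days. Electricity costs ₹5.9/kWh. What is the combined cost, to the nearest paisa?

₹1362.62

electric kettle: Runtime = 15 h/week × 6 weeks = 90 h
electric kettle: 1.26 kW × 90 h = 113.4 kWh
well pump: Runtime = 10 min × 31 = 310 min = 5.166666… h
well pump: 0.92 kW × 5.166666… h = 4.753333… kWh
heated towel rail: Runtime = 24 h × 47 = 1128 h
heated towel rail: 0.1 kW × 1128 h = 112.8 kWh
Total energy = 230.953333… kWh
Cost = 230.953333… × ₹5.9 = ₹1362.62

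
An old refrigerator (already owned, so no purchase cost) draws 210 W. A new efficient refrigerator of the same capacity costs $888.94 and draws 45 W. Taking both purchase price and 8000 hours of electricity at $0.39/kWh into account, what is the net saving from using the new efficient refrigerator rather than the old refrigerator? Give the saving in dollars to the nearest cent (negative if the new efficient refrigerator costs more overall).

old refrigerator: $0.00 + (210/1000) kW × 8000 h × $0.39 = $0.00 + $655.2 = $655.2
new efficient refrigerator: $888.94 + (45/1000) kW × 8000 h × $0.39 = $888.94 + $140.4 = $1029.34
Saving = $655.2 − $1029.34 = −$374.14

-$374.14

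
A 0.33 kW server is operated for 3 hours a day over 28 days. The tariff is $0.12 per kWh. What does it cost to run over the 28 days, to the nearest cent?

Runtime = 3 h/day × 28 days = 84 h
Energy = 0.33 kW × 84 h = 27.72 kWh
Cost = 27.72 kWh × $0.12/kWh = $3.33

$3.33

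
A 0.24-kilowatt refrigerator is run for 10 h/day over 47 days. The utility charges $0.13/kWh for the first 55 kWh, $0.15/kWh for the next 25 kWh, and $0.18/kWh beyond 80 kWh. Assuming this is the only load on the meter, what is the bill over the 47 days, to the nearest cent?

$16.80

Runtime = 10 h/day × 47 days = 470 h
Energy = 0.24 kW × 470 h = 112.8 kWh
Tier 1 (0–55 kWh): 55 × $0.13 = $7.15
Tier 2 (55–80 kWh): 25 × $0.15 = $3.75
Above 80 kWh: 32.8 × $0.18 = $5.904
Bill = $16.80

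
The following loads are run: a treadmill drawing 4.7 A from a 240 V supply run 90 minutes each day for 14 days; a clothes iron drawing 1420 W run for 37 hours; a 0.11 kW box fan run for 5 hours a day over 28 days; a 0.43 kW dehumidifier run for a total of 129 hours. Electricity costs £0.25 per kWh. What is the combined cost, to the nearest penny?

treadmill: Power = 4.7 A × 240 V = 1128 W = 1.128 kW
treadmill: Runtime = 90 min × 14 = 1260 min = 21 h
treadmill: 1.128 kW × 21 h = 23.688 kWh
clothes iron: 1.42 kW × 37 h = 52.54 kWh
box fan: Runtime = 5 h/day × 28 days = 140 h
box fan: 0.11 kW × 140 h = 15.4 kWh
dehumidifier: 0.43 kW × 129 h = 55.47 kWh
Total energy = 147.098 kWh
Cost = 147.098 × £0.25 = £36.77

£36.77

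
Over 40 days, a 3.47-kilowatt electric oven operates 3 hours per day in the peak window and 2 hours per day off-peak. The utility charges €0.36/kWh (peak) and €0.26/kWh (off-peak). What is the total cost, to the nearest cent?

Peak energy = 3.47 kW × 3 h × 40 = 416.4 kWh
Off-peak energy = 3.47 kW × 2 h × 40 = 277.6 kWh
Cost = 416.4 × €0.36 + 277.6 × €0.26 = €149.904 + €72.176 = €222.08

€222.08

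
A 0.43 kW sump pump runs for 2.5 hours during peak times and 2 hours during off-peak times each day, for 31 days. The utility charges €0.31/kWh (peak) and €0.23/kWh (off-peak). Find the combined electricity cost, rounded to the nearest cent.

Peak energy = 0.43 kW × 2.5 h × 31 = 33.325 kWh
Off-peak energy = 0.43 kW × 2 h × 31 = 26.66 kWh
Cost = 33.325 × €0.31 + 26.66 × €0.23 = €10.33075 + €6.1318 = €16.46

€16.46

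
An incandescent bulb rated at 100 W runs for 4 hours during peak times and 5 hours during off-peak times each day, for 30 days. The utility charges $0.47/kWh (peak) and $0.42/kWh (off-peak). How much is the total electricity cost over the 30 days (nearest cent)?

Peak energy = 0.1 kW × 4 h × 30 = 12 kWh
Off-peak energy = 0.1 kW × 5 h × 30 = 15 kWh
Cost = 12 × $0.47 + 15 × $0.42 = $5.64 + $6.3 = $11.94

$11.94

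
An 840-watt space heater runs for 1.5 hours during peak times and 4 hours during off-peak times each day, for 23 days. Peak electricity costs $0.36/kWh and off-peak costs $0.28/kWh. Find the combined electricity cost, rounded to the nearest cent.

$32.07

Peak energy = 0.84 kW × 1.5 h × 23 = 28.98 kWh
Off-peak energy = 0.84 kW × 4 h × 23 = 77.28 kWh
Cost = 28.98 × $0.36 + 77.28 × $0.28 = $10.4328 + $21.6384 = $32.07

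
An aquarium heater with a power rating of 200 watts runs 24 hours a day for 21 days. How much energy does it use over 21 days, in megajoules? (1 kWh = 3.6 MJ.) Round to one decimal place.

Runtime = 24 h × 21 = 504 h
Energy = 0.2 kW × 504 h = 100.8 kWh
= 100.8 × 3.6 MJ = 362.9 MJ

362.9 MJ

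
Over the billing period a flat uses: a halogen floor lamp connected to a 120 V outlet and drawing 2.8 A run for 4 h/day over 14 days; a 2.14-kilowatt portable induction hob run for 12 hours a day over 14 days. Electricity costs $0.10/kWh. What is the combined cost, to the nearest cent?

halogen floor lamp: Power = 2.8 A × 120 V = 336 W = 0.336 kW
halogen floor lamp: Runtime = 4 h/day × 14 days = 56 h
halogen floor lamp: 0.336 kW × 56 h = 18.816 kWh
portable induction hob: Runtime = 12 h/day × 14 days = 168 h
portable induction hob: 2.14 kW × 168 h = 359.52 kWh
Total energy = 378.336 kWh
Cost = 378.336 × $0.10 = $37.83

$37.83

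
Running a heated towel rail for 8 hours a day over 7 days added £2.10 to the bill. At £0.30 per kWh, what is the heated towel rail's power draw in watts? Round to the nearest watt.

125 W

Energy = £2.10 ÷ £0.30/kWh = 7 kWh
Runtime = 8 h/day × 7 days = 56 h
Power = 7 kWh ÷ 56 h = 0.125 kW = 125 W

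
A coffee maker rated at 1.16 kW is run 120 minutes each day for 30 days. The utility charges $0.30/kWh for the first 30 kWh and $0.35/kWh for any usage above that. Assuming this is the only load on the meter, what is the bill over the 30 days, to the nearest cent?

$22.86

Runtime = 120 min × 30 = 3600 min = 60 h
Energy = 1.16 kW × 60 h = 69.6 kWh
Tier 1 (0–30 kWh): 30 × $0.30 = $9
Above 30 kWh: 39.6 × $0.35 = $13.86
Bill = $22.86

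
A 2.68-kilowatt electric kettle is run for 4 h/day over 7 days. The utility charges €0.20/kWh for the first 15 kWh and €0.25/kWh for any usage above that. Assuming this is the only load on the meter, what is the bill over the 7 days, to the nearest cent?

€18.01

Runtime = 4 h/day × 7 days = 28 h
Energy = 2.68 kW × 28 h = 75.04 kWh
Tier 1 (0–15 kWh): 15 × €0.20 = €3
Above 15 kWh: 60.04 × €0.25 = €15.01
Bill = €18.01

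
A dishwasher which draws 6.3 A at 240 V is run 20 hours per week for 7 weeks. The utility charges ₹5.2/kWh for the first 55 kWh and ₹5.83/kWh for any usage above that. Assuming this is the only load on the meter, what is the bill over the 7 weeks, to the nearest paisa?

Power = 6.3 A × 240 V = 1512 W = 1.512 kW
Runtime = 20 h/week × 7 weeks = 140 h
Energy = 1.512 kW × 140 h = 211.68 kWh
Tier 1 (0–55 kWh): 55 × ₹5.2 = ₹286
Above 55 kWh: 156.68 × ₹5.83 = ₹913.4444
Bill = ₹1199.44

₹1199.44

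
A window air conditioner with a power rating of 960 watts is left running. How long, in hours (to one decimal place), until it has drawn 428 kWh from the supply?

445.8 h

Hours = 428 kWh ÷ 0.96 kW = 445.8 h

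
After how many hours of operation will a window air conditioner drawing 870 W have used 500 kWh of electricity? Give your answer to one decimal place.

574.7 h

Hours = 500 kWh ÷ 0.87 kW = 574.7 h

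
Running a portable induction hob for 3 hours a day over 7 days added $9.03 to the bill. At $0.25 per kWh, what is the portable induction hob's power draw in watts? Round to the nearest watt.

1720 W

Energy = $9.03 ÷ $0.25/kWh = 36.12 kWh
Runtime = 3 h/day × 7 days = 21 h
Power = 36.12 kWh ÷ 21 h = 1.72 kW = 1720 W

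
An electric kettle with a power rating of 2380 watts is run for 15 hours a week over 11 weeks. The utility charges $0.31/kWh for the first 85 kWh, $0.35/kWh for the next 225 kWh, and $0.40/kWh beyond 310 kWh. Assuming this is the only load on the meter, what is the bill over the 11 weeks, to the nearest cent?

Runtime = 15 h/week × 11 weeks = 165 h
Energy = 2.38 kW × 165 h = 392.7 kWh
Tier 1 (0–85 kWh): 85 × $0.31 = $26.35
Tier 2 (85–310 kWh): 225 × $0.35 = $78.75
Above 310 kWh: 82.7 × $0.40 = $33.08
Bill = $138.18

$138.18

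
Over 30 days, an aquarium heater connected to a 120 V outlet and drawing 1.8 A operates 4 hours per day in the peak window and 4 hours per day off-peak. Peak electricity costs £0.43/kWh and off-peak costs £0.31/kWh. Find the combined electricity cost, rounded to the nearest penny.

£19.18

Power = 1.8 A × 120 V = 216 W = 0.216 kW
Peak energy = 0.216 kW × 4 h × 30 = 25.92 kWh
Off-peak energy = 0.216 kW × 4 h × 30 = 25.92 kWh
Cost = 25.92 × £0.43 + 25.92 × £0.31 = £11.1456 + £8.0352 = £19.18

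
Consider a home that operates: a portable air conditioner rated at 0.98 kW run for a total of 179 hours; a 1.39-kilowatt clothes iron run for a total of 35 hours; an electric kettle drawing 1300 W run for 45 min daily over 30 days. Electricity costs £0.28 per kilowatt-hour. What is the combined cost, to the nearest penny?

portable air conditioner: 0.98 kW × 179 h = 175.42 kWh
clothes iron: 1.39 kW × 35 h = 48.65 kWh
electric kettle: Runtime = 45 min × 30 = 1350 min = 22.5 h
electric kettle: 1.3 kW × 22.5 h = 29.25 kWh
Total energy = 253.32 kWh
Cost = 253.32 × £0.28 = £70.93

£70.93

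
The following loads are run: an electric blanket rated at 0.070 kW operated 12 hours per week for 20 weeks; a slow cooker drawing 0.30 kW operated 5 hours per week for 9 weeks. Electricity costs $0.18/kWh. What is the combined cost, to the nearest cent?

$5.45

electric blanket: Runtime = 12 h/week × 20 weeks = 240 h
electric blanket: 0.07 kW × 240 h = 16.8 kWh
slow cooker: Runtime = 5 h/week × 9 weeks = 45 h
slow cooker: 0.3 kW × 45 h = 13.5 kWh
Total energy = 30.3 kWh
Cost = 30.3 × $0.18 = $5.45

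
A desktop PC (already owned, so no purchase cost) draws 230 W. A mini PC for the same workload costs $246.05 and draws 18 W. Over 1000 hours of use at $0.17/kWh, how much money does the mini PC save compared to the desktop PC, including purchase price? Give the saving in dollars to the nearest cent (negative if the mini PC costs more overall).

desktop PC: $0.00 + (230/1000) kW × 1000 h × $0.17 = $0.00 + $39.1 = $39.1
mini PC: $246.05 + (18/1000) kW × 1000 h × $0.17 = $246.05 + $3.06 = $249.11
Saving = $39.1 − $249.11 = −$210.01

-$210.01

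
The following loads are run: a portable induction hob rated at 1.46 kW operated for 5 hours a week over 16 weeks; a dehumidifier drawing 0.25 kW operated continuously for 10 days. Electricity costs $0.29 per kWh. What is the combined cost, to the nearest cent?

portable induction hob: Runtime = 5 h/week × 16 weeks = 80 h
portable induction hob: 1.46 kW × 80 h = 116.8 kWh
dehumidifier: Runtime = 24 h × 10 = 240 h
dehumidifier: 0.25 kW × 240 h = 60 kWh
Total energy = 176.8 kWh
Cost = 176.8 × $0.29 = $51.27

$51.27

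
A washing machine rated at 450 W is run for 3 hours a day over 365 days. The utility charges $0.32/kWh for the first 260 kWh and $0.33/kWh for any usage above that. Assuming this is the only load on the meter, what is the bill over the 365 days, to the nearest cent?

$160.01

Runtime = 3 h/day × 365 days = 1095 h
Energy = 0.45 kW × 1095 h = 492.75 kWh
Tier 1 (0–260 kWh): 260 × $0.32 = $83.2
Above 260 kWh: 232.75 × $0.33 = $76.8075
Bill = $160.01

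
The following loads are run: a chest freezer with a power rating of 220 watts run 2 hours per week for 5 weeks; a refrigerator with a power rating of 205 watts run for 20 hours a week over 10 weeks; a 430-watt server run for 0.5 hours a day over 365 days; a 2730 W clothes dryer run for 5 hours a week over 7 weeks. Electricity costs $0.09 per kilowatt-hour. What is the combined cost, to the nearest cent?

chest freezer: Runtime = 2 h/week × 5 weeks = 10 h
chest freezer: 0.22 kW × 10 h = 2.2 kWh
refrigerator: Runtime = 20 h/week × 10 weeks = 200 h
refrigerator: 0.205 kW × 200 h = 41 kWh
server: Runtime = 0.5 h/day × 365 days = 182.5 h
server: 0.43 kW × 182.5 h = 78.475 kWh
clothes dryer: Runtime = 5 h/week × 7 weeks = 35 h
clothes dryer: 2.73 kW × 35 h = 95.55 kWh
Total energy = 217.225 kWh
Cost = 217.225 × $0.09 = $19.55

$19.55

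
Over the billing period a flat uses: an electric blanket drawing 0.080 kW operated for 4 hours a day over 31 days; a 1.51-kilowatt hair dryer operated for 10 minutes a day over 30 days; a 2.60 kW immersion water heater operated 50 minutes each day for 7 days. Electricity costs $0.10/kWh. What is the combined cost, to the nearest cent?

electric blanket: Runtime = 4 h/day × 31 days = 124 h
electric blanket: 0.08 kW × 124 h = 9.92 kWh
hair dryer: Runtime = 10 min × 30 = 300 min = 5 h
hair dryer: 1.51 kW × 5 h = 7.55 kWh
immersion water heater: Runtime = 50 min × 7 = 350 min = 5.833333… h
immersion water heater: 2.6 kW × 5.833333… h = 15.166666… kWh
Total energy = 32.636666… kWh
Cost = 32.636666… × $0.10 = $3.26

$3.26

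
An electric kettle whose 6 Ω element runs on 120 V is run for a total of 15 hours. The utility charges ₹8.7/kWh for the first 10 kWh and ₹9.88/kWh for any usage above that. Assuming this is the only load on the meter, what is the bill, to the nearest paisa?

₹343.88

Power = V²/R = 120²/6 = 2400 W = 2.4 kW
Energy = 2.4 kW × 15 h = 36 kWh
Tier 1 (0–10 kWh): 10 × ₹8.7 = ₹87
Above 10 kWh: 26 × ₹9.88 = ₹256.88
Bill = ₹343.88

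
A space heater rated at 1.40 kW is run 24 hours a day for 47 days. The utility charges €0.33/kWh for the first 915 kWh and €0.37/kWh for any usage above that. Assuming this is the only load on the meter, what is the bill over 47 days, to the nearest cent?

€547.70

Runtime = 24 h × 47 = 1128 h
Energy = 1.4 kW × 1128 h = 1579.2 kWh
Tier 1 (0–915 kWh): 915 × €0.33 = €301.95
Above 915 kWh: 664.2 × €0.37 = €245.754
Bill = €547.70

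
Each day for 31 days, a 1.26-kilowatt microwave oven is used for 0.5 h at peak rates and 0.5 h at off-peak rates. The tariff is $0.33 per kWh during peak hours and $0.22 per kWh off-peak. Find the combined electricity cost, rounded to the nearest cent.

$10.74

Peak energy = 1.26 kW × 0.5 h × 31 = 19.53 kWh
Off-peak energy = 1.26 kW × 0.5 h × 31 = 19.53 kWh
Cost = 19.53 × $0.33 + 19.53 × $0.22 = $6.4449 + $4.2966 = $10.74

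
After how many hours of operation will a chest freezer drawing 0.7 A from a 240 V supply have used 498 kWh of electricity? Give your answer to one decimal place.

Power = 0.7 A × 240 V = 168 W = 0.168 kW
Hours = 498 kWh ÷ 0.168 kW = 2964.3 h

2964.3 h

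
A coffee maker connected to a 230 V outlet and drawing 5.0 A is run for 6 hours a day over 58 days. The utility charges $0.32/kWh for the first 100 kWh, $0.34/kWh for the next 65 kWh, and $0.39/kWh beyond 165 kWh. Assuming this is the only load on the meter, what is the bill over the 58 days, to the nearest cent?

$145.83

Power = 5.0 A × 230 V = 1150 W = 1.15 kW
Runtime = 6 h/day × 58 days = 348 h
Energy = 1.15 kW × 348 h = 400.2 kWh
Tier 1 (0–100 kWh): 100 × $0.32 = $32
Tier 2 (100–165 kWh): 65 × $0.34 = $22.1
Above 165 kWh: 235.2 × $0.39 = $91.728
Bill = $145.83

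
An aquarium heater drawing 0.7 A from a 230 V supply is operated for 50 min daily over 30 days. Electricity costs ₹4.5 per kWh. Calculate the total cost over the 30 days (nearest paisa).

₹18.11

Power = 0.7 A × 230 V = 161 W = 0.161 kW
Runtime = 50 min × 30 = 1500 min = 25 h
Energy = 0.161 kW × 25 h = 4.025 kWh
Cost = 4.025 kWh × ₹4.5/kWh = ₹18.11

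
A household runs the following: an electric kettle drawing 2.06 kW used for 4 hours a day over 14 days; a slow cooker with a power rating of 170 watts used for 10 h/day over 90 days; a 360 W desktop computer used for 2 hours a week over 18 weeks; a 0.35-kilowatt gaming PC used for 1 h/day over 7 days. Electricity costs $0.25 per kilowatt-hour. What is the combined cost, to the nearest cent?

electric kettle: Runtime = 4 h/day × 14 days = 56 h
electric kettle: 2.06 kW × 56 h = 115.36 kWh
slow cooker: Runtime = 10 h/day × 90 days = 900 h
slow cooker: 0.17 kW × 900 h = 153 kWh
desktop computer: Runtime = 2 h/week × 18 weeks = 36 h
desktop computer: 0.36 kW × 36 h = 12.96 kWh
gaming PC: Runtime = 1 h/day × 7 days = 7 h
gaming PC: 0.35 kW × 7 h = 2.45 kWh
Total energy = 283.77 kWh
Cost = 283.77 × $0.25 = $70.94

$70.94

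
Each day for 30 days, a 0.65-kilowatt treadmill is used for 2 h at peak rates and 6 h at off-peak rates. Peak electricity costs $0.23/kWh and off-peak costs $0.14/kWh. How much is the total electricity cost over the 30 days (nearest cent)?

Peak energy = 0.65 kW × 2 h × 30 = 39 kWh
Off-peak energy = 0.65 kW × 6 h × 30 = 117 kWh
Cost = 39 × $0.23 + 117 × $0.14 = $8.97 + $16.38 = $25.35

$25.35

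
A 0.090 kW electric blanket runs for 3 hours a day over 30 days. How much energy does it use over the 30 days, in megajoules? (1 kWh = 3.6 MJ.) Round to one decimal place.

29.2 MJ

Runtime = 3 h/day × 30 days = 90 h
Energy = 0.09 kW × 90 h = 8.1 kWh
= 8.1 × 3.6 MJ = 29.2 MJ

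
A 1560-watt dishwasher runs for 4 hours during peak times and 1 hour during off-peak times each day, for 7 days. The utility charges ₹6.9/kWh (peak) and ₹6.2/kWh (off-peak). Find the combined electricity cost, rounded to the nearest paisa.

Peak energy = 1.56 kW × 4 h × 7 = 43.68 kWh
Off-peak energy = 1.56 kW × 1 h × 7 = 10.92 kWh
Cost = 43.68 × ₹6.9 + 10.92 × ₹6.2 = ₹301.392 + ₹67.704 = ₹369.10

₹369.10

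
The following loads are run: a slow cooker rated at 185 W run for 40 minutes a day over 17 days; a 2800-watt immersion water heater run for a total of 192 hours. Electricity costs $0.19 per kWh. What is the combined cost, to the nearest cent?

slow cooker: Runtime = 40 min × 17 = 680 min = 11.333333… h
slow cooker: 0.185 kW × 11.333333… h = 2.096666… kWh
immersion water heater: 2.8 kW × 192 h = 537.6 kWh
Total energy = 539.696666… kWh
Cost = 539.696666… × $0.19 = $102.54

$102.54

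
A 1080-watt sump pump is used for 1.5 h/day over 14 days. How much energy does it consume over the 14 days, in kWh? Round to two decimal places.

Runtime = 1.5 h/day × 14 days = 21 h
Energy = 1.08 kW × 21 h = 22.68 kWh

22.68 kWh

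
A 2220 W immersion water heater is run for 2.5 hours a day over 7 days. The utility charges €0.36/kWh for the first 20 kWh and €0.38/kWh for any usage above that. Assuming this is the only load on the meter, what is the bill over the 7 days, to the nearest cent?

Runtime = 2.5 h/day × 7 days = 17.5 h
Energy = 2.22 kW × 17.5 h = 38.85 kWh
Tier 1 (0–20 kWh): 20 × €0.36 = €7.2
Above 20 kWh: 18.85 × €0.38 = €7.163
Bill = €14.36

€14.36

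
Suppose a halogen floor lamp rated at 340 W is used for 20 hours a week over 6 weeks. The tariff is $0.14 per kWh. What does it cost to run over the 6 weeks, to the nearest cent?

$5.71

Runtime = 20 h/week × 6 weeks = 120 h
Energy = 0.34 kW × 120 h = 40.8 kWh
Cost = 40.8 kWh × $0.14/kWh = $5.71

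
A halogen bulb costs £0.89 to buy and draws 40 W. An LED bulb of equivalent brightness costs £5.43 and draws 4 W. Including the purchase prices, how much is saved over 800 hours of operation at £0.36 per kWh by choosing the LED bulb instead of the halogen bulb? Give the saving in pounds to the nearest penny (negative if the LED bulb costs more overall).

£5.83

halogen bulb: £0.89 + (40/1000) kW × 800 h × £0.36 = £0.89 + £11.52 = £12.41
LED bulb: £5.43 + (4/1000) kW × 800 h × £0.36 = £5.43 + £1.152 = £6.582
Saving = £12.41 − £6.582 = £5.828 → £5.83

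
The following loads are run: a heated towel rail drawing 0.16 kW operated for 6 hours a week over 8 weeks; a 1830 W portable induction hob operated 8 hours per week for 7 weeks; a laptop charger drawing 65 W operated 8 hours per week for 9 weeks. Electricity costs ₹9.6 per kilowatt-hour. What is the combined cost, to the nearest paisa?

₹1102.46

heated towel rail: Runtime = 6 h/week × 8 weeks = 48 h
heated towel rail: 0.16 kW × 48 h = 7.68 kWh
portable induction hob: Runtime = 8 h/week × 7 weeks = 56 h
portable induction hob: 1.83 kW × 56 h = 102.48 kWh
laptop charger: Runtime = 8 h/week × 9 weeks = 72 h
laptop charger: 0.065 kW × 72 h = 4.68 kWh
Total energy = 114.84 kWh
Cost = 114.84 × ₹9.6 = ₹1102.46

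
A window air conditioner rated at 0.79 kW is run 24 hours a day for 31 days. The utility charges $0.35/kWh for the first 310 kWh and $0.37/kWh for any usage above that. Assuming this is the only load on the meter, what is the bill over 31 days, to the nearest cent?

$211.27

Runtime = 24 h × 31 = 744 h
Energy = 0.79 kW × 744 h = 587.76 kWh
Tier 1 (0–310 kWh): 310 × $0.35 = $108.5
Above 310 kWh: 277.76 × $0.37 = $102.7712
Bill = $211.27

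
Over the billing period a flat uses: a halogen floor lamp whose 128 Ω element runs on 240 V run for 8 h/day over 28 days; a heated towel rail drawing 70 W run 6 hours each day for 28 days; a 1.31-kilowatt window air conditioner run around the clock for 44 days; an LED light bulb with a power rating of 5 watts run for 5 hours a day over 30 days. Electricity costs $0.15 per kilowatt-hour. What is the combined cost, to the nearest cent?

halogen floor lamp: Power = V²/R = 240²/128 = 450 W = 0.45 kW
halogen floor lamp: Runtime = 8 h/day × 28 days = 224 h
halogen floor lamp: 0.45 kW × 224 h = 100.8 kWh
heated towel rail: Runtime = 6 h/day × 28 days = 168 h
heated towel rail: 0.07 kW × 168 h = 11.76 kWh
window air conditioner: Runtime = 24 h × 44 = 1056 h
window air conditioner: 1.31 kW × 1056 h = 1383.36 kWh
LED light bulb: Runtime = 5 h/day × 30 days = 150 h
LED light bulb: 0.005 kW × 150 h = 0.75 kWh
Total energy = 1496.67 kWh
Cost = 1496.67 × $0.15 = $224.50

$224.50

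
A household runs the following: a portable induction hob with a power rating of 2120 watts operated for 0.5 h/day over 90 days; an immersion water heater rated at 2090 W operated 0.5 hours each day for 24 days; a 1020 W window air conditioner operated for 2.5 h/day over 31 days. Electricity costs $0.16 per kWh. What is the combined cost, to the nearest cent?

$31.92

portable induction hob: Runtime = 0.5 h/day × 90 days = 45 h
portable induction hob: 2.12 kW × 45 h = 95.4 kWh
immersion water heater: Runtime = 0.5 h/day × 24 days = 12 h
immersion water heater: 2.09 kW × 12 h = 25.08 kWh
window air conditioner: Runtime = 2.5 h/day × 31 days = 77.5 h
window air conditioner: 1.02 kW × 77.5 h = 79.05 kWh
Total energy = 199.53 kWh
Cost = 199.53 × $0.16 = $31.92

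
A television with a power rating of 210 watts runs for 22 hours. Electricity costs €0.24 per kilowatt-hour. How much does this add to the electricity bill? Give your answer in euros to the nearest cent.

Energy = 0.21 kW × 22 h = 4.62 kWh
Cost = 4.62 kWh × €0.24/kWh = €1.11

€1.11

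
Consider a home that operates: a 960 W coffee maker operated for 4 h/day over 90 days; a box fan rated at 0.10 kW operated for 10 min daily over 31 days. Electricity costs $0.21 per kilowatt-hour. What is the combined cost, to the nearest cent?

$72.68

coffee maker: Runtime = 4 h/day × 90 days = 360 h
coffee maker: 0.96 kW × 360 h = 345.6 kWh
box fan: Runtime = 10 min × 31 = 310 min = 5.166666… h
box fan: 0.1 kW × 5.166666… h = 0.516666… kWh
Total energy = 346.116666… kWh
Cost = 346.116666… × $0.21 = $72.68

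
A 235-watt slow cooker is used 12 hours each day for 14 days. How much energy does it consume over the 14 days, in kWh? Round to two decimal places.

Runtime = 12 h/day × 14 days = 168 h
Energy = 0.235 kW × 168 h = 39.48 kWh

39.48 kWh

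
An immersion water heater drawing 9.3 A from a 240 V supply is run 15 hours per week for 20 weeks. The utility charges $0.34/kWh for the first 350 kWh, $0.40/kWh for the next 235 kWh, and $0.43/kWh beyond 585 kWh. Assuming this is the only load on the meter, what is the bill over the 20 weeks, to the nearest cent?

Power = 9.3 A × 240 V = 2232 W = 2.232 kW
Runtime = 15 h/week × 20 weeks = 300 h
Energy = 2.232 kW × 300 h = 669.6 kWh
Tier 1 (0–350 kWh): 350 × $0.34 = $119
Tier 2 (350–585 kWh): 235 × $0.40 = $94
Above 585 kWh: 84.6 × $0.43 = $36.378
Bill = $249.38

$249.38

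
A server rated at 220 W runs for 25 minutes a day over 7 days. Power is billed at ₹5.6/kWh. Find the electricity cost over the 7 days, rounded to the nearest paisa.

₹3.59

Runtime = 25 min × 7 = 175 min = 2.916666… h
Energy = 0.22 kW × 2.916666… h = 0.641666… kWh
Cost = 0.641666… kWh × ₹5.6/kWh = ₹3.59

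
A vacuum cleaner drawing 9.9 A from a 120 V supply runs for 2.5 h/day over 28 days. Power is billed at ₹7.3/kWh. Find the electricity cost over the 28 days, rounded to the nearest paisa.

₹607.07

Power = 9.9 A × 120 V = 1188 W = 1.188 kW
Runtime = 2.5 h/day × 28 days = 70 h
Energy = 1.188 kW × 70 h = 83.16 kWh
Cost = 83.16 kWh × ₹7.3/kWh = ₹607.07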